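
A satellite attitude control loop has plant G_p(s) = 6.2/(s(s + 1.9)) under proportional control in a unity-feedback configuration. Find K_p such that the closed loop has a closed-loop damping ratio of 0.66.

K_p = 0.334

Closed-loop characteristic equation: s² + 1.9s + K_p·6.2 = 0.
So ω_n = √(6.2K_p) and 2ζω_n = 1.9, giving ζ = 1.9/(2√(6.2K_p)).
Setting ζ = 0.66: √(6.2K_p) = 1.9/(2·0.66) = 1.439, so K_p = 2.072/6.2 = 0.334.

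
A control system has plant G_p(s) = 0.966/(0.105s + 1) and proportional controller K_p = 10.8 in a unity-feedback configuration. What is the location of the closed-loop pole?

s = -108.9

Closed loop: T(s) = K_p·G_p/(1+K_p·G_p) = 10.43/(0.105s + 1 + 10.43), with pole at s = −(1 + 10.43)/0.105 = −108.9.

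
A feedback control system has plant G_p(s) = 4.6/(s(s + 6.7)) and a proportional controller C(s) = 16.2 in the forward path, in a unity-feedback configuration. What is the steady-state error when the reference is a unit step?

0

The open loop C(s)G_p(s) has a pole at the origin (type 1), so the static position error constant is infinite and e_ss = 1/(1+∞) = 0.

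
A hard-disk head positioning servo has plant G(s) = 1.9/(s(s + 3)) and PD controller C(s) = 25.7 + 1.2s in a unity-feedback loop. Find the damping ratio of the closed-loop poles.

Forward path: (25.7 + 1.2s)·1.9/(s(s+3)). The closed-loop characteristic equation is s² + (3 + 1.9·1.2)s + 1.9·25.7 = 0.
That is s² + 5.28s + 48.83 = 0, so ω_n = 6.988 rad/s and ζ = 5.28/(2·6.988) = 0.3778.

ζ = 0.378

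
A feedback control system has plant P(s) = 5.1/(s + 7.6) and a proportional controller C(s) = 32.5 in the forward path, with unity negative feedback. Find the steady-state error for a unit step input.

0.0438

The loop is type 0. Static position error constant K_pos = C(0)·P(0) = 32.5·0.6711 = 21.81.
Steady-state error to a unit step: e_ss = 1/(1+K_pos) = 1/22.81 = 0.0438.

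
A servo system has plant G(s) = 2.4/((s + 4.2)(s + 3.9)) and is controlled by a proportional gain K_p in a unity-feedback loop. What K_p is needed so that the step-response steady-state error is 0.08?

For a type-0 loop with proportional control, e_ss = 1/(1 + K_p·G(0)).
G(0) = 0.1465. Require 1/(1 + K_p·0.1465) = 0.08, so 1 + 0.1465·K_p = 12.5.
K_p = (12.5 − 1)/0.1465 = 78.5.

K_p = 78.5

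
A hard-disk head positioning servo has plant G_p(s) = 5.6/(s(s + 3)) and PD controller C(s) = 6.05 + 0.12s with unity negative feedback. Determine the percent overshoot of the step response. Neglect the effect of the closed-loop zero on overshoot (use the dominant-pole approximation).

Forward path: (6.05 + 0.12s)·5.6/(s(s+3)). The closed-loop characteristic equation is s² + (3 + 5.6·0.12)s + 5.6·6.05 = 0.
That is s² + 3.672s + 33.88 = 0, so ω_n = 5.821 rad/s and ζ = 3.672/(2·5.821) = 0.3154.
%OS = 100·exp(−πζ/√(1−ζ²)) = 35.2%.

35.2%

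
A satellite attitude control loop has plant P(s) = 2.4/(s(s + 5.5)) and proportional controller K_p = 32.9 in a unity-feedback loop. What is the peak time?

T_p = 0.372 s

Closed-loop characteristic equation: s² + 5.5s + 78.96 = 0, so ω_n = 8.886 rad/s and ζ = 5.5/(2·8.886) = 0.3095.
Damped frequency ω_d = ω_n√(1−ζ²) = 8.45 rad/s, so peak time T_p = π/ω_d = 0.372 s.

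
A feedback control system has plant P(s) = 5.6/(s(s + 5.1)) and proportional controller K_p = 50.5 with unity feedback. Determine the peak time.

T_p = 0.189 s

The closed-loop denominator s² + 5.1s + 282.8 gives ω_n = √282.8 = 16.82 and ζ = 5.1/(2ω_n) = 0.1516.
Damped frequency ω_d = ω_n√(1−ζ²) = 16.62 rad/s, so peak time T_p = π/ω_d = 0.189 s.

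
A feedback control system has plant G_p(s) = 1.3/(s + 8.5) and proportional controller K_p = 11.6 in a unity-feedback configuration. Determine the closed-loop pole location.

Closed-loop transfer function: T(s) = K_p·G_p(s)/(1 + K_p·G_p(s)) = 15.08/(s + 8.5 + 15.08) = 15.08/(s + 23.58).
The closed-loop pole is at s = −23.58.

s = -23.58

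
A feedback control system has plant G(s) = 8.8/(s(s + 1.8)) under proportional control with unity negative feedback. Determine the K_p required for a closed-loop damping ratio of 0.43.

Closed-loop characteristic equation: s² + 1.8s + K_p·8.8 = 0.
So ω_n = √(8.8K_p) and 2ζω_n = 1.8, giving ζ = 1.8/(2√(8.8K_p)).
Setting ζ = 0.43: √(8.8K_p) = 1.8/(2·0.43) = 2.093, so K_p = 4.381/8.8 = 0.498.

K_p = 0.498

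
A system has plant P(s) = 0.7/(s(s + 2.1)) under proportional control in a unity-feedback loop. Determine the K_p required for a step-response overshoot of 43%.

From %OS = 100·exp(−πζ/√(1−ζ²)) = 43%, ζ = −ln(0.43)/√(π²+ln²(0.43)) = 0.2594.
Characteristic equation s² + 2.1s + 0.7K_p = 0 gives ζ = 2.1/(2√(0.7K_p)).
Setting ζ = 0.2594: √(0.7K_p) = 2.1/(2·0.2594) = 4.047, so K_p = 16.38/0.7 = 23.4.

K_p = 23.4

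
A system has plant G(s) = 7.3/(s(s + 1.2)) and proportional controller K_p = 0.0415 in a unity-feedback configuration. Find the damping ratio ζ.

1 + K_p·G(s) = 0 gives s² + 1.2s + 0.3029 = 0.
So ω_n² = 0.3029 ⇒ ω_n = 0.5504 rad/s, and ζ = 1.2/(2ω_n) = 1.09.

ζ = 1.09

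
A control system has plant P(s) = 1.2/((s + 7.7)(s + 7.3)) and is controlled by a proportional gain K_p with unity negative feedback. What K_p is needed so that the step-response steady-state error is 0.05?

K_p = 890

Steady-state error for a unit step on this type-0 loop is 1/(1 + K_p·P(0)).
P(0) = 0.02135. Require 1/(1 + K_p·0.02135) = 0.05, so 1 + 0.02135·K_p = 20.
K_p = (20 − 1)/0.02135 = 890.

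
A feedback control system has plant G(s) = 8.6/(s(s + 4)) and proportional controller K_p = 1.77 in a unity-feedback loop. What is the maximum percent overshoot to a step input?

15.3%

Closed-loop characteristic equation: s² + 4s + 15.22 = 0, so ω_n = 3.902 rad/s and ζ = 4/(2·3.902) = 0.5126.
%OS = 100·exp(−πζ/√(1−ζ²)) = 100·exp(−π·0.5126/√0.7372) = 15.3%.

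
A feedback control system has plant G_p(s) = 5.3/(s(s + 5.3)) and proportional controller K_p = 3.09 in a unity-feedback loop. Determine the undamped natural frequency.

ω_n = 4.05 rad/s

With unity feedback the closed-loop characteristic equation is s² + 5.3s + 3.09·5.3 = s² + 5.3s + 16.38 = 0.
Matching s² + 2ζω_n s + ω_n²: ω_n = √16.38 = 4.047 rad/s and 2ζω_n = 5.3, so ζ = 5.3/(2·4.047) = 0.655.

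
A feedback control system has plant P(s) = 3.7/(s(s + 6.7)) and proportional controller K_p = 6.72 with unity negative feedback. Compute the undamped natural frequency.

The closed-loop denominator is s(s+6.7) + 6.72·3.7 = s² + 6.7s + 24.86.
So ω_n² = 24.86 ⇒ ω_n = 4.986 rad/s, and ζ = 6.7/(2ω_n) = 0.672.

ω_n = 4.99 rad/s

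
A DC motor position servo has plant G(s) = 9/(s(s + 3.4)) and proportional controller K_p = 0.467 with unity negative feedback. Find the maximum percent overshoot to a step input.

From 1 + K_pG(s) = 0: s² + 3.4s + 4.203 = 0 ⇒ ω_n = 2.05, ζ = 0.8292.
%OS = 100·exp(−πζ/√(1−ζ²)) = 100·exp(−π·0.8292/√0.3124) = 0.946%.

0.946%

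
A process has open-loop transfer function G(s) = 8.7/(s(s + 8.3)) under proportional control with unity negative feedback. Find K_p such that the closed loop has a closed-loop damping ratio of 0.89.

Closed-loop characteristic equation: s² + 8.3s + K_p·8.7 = 0.
So ω_n = √(8.7K_p) and 2ζω_n = 8.3, giving ζ = 8.3/(2√(8.7K_p)).
Setting ζ = 0.89: √(8.7K_p) = 8.3/(2·0.89) = 4.663, so K_p = 21.74/8.7 = 2.5.

K_p = 2.5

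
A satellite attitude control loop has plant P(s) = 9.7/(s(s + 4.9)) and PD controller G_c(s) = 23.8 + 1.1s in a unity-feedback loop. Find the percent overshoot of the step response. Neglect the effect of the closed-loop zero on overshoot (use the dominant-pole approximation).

Forward path: (23.8 + 1.1s)·9.7/(s(s+4.9)). The closed-loop characteristic equation is s² + (4.9 + 9.7·1.1)s + 9.7·23.8 = 0.
That is s² + 15.57s + 230.9 = 0, so ω_n = 15.19 rad/s and ζ = 15.57/(2·15.19) = 0.5124.
%OS = 100·exp(−πζ/√(1−ζ²)) = 15.3%.

15.3%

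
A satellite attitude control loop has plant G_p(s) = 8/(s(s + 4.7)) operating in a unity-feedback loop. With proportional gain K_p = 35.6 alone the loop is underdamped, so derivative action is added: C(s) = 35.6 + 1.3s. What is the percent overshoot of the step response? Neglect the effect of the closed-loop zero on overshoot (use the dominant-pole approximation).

Forward path: (35.6 + 1.3s)·8/(s(s+4.7)). The closed-loop characteristic equation is s² + (4.7 + 8·1.3)s + 8·35.6 = 0.
That is s² + 15.1s + 284.8 = 0, so ω_n = 16.88 rad/s and ζ = 15.1/(2·16.88) = 0.4474.
%OS = 100·exp(−πζ/√(1−ζ²)) = 20.8%.

20.8%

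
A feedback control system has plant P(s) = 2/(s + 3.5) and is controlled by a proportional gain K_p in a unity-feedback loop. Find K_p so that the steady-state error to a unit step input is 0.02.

K_p = 85.8

Steady-state error for a unit step on this type-0 loop is 1/(1 + K_p·P(0)).
P(0) = 0.5714. Require 1/(1 + K_p·0.5714) = 0.02, so 1 + 0.5714·K_p = 50.
K_p = (50 − 1)/0.5714 = 85.8.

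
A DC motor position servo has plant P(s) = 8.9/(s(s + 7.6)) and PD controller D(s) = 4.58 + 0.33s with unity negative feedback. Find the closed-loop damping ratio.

Forward path: (4.58 + 0.33s)·8.9/(s(s+7.6)). The closed-loop characteristic equation is s² + (7.6 + 8.9·0.33)s + 8.9·4.58 = 0.
That is s² + 10.54s + 40.76 = 0, so ω_n = 6.385 rad/s and ζ = 10.54/(2·6.385) = 0.8252.

ζ = 0.825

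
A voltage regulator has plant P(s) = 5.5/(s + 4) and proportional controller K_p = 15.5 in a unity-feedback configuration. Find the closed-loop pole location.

s = -89.25

Closed-loop transfer function: T(s) = K_p·P(s)/(1 + K_p·P(s)) = 85.25/(s + 4 + 85.25) = 85.25/(s + 89.25).
The closed-loop pole is at s = −89.25.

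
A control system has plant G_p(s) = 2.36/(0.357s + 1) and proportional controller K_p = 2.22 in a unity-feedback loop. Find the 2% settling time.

Closed loop: T(s) = K_p·G_p/(1+K_p·G_p) = 5.239/(0.357s + 1 + 5.239), with pole at s = −(1 + 5.239)/0.357 = −17.48.
τ = 1/17.48 = 0.05722 s, so 2% settling time ≈ 4τ = 0.229 s.

T_s ≈ 0.229 s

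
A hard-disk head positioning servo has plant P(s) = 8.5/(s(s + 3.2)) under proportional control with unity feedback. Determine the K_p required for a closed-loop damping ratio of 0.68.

Closed-loop characteristic equation: s² + 3.2s + K_p·8.5 = 0.
So ω_n = √(8.5K_p) and 2ζω_n = 3.2, giving ζ = 3.2/(2√(8.5K_p)).
Setting ζ = 0.68: √(8.5K_p) = 3.2/(2·0.68) = 2.353, so K_p = 5.536/8.5 = 0.651.

K_p = 0.651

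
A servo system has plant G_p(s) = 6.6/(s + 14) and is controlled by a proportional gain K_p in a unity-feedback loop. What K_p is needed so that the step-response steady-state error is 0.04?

The loop is type 0, so e_ss(step) = 1/(1 + K_pos) with K_pos = K_p·G_p(0).
G_p(0) = 0.4714. Require 1/(1 + K_p·0.4714) = 0.04, so 1 + 0.4714·K_p = 25.
K_p = (25 − 1)/0.4714 = 50.9.

K_p = 50.9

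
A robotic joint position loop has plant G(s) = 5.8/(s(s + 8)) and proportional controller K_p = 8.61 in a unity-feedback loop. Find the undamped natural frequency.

ω_n = 7.07 rad/s

With unity feedback the closed-loop characteristic equation is s² + 8s + 8.61·5.8 = s² + 8s + 49.94 = 0.
Matching s² + 2ζω_n s + ω_n²: ω_n = √49.94 = 7.067 rad/s and 2ζω_n = 8, so ζ = 8/(2·7.067) = 0.566.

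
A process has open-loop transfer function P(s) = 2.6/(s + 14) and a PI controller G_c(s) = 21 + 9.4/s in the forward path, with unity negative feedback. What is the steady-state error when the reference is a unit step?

0

The open loop G_c(s)P(s) has a pole at the origin (type 1), so the static position error constant is infinite and e_ss = 1/(1+∞) = 0.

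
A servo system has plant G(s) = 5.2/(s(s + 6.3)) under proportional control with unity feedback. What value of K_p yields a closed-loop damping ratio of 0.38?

K_p = 13.2

Closed-loop characteristic equation: s² + 6.3s + K_p·5.2 = 0.
So ω_n = √(5.2K_p) and 2ζω_n = 6.3, giving ζ = 6.3/(2√(5.2K_p)).
Setting ζ = 0.38: √(5.2K_p) = 6.3/(2·0.38) = 8.289, so K_p = 68.72/5.2 = 13.2.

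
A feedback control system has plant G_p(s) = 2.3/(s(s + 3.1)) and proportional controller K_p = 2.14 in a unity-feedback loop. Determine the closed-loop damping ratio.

The closed-loop denominator is s(s+3.1) + 2.14·2.3 = s² + 3.1s + 4.922.
So ω_n² = 4.922 ⇒ ω_n = 2.219 rad/s, and ζ = 3.1/(2ω_n) = 0.699.

ζ = 0.699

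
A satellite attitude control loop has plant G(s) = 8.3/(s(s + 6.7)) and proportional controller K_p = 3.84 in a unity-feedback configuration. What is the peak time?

T_p = 0.691 s

The closed-loop denominator s² + 6.7s + 31.87 gives ω_n = √31.87 = 5.646 and ζ = 6.7/(2ω_n) = 0.5934.
Damped frequency ω_d = ω_n√(1−ζ²) = 4.544 rad/s, so peak time T_p = π/ω_d = 0.691 s.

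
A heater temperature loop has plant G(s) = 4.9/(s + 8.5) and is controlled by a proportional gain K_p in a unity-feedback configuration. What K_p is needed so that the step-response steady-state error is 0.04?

K_p = 41.6

Steady-state error for a unit step on this type-0 loop is 1/(1 + K_p·G(0)).
G(0) = 0.5765. Require 1/(1 + K_p·0.5765) = 0.04, so 1 + 0.5765·K_p = 25.
K_p = (25 − 1)/0.5765 = 41.6.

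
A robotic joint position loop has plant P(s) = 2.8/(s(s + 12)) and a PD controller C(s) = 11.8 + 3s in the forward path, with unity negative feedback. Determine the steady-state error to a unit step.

The open loop C(s)P(s) has a pole at the origin (type 1), so the static position error constant is infinite and e_ss = 1/(1+∞) = 0.

0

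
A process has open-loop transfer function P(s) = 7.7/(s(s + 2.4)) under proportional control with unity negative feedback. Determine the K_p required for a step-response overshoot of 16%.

K_p = 0.737

From %OS = 100·exp(−πζ/√(1−ζ²)) = 16%, ζ = −ln(0.16)/√(π²+ln²(0.16)) = 0.5039.
Characteristic equation s² + 2.4s + 7.7K_p = 0 gives ζ = 2.4/(2√(7.7K_p)).
Setting ζ = 0.5039: √(7.7K_p) = 2.4/(2·0.5039) = 2.382, so K_p = 5.672/7.7 = 0.737.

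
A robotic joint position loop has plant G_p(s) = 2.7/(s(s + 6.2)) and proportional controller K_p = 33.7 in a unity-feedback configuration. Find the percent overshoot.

34%

From 1 + K_pG_p(s) = 0: s² + 6.2s + 90.99 = 0 ⇒ ω_n = 9.539, ζ = 0.325.
%OS = 100·exp(−πζ/√(1−ζ²)) = 100·exp(−π·0.325/√0.8944) = 34%.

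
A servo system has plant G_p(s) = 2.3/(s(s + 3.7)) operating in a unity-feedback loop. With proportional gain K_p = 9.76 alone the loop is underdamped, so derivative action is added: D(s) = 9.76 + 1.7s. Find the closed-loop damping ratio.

Forward path: (9.76 + 1.7s)·2.3/(s(s+3.7)). The closed-loop characteristic equation is s² + (3.7 + 2.3·1.7)s + 2.3·9.76 = 0.
That is s² + 7.61s + 22.45 = 0, so ω_n = 4.738 rad/s and ζ = 7.61/(2·4.738) = 0.8031.

ζ = 0.803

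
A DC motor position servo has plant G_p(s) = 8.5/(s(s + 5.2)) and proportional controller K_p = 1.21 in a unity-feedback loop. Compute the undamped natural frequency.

ω_n = 3.21 rad/s

The closed-loop denominator is s(s+5.2) + 1.21·8.5 = s² + 5.2s + 10.29.
Matching s² + 2ζω_n s + ω_n²: ω_n = √10.29 = 3.207 rad/s and 2ζω_n = 5.2, so ζ = 5.2/(2·3.207) = 0.811.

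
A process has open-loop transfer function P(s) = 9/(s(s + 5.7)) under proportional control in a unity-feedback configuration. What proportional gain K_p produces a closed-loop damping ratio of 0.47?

Closed-loop characteristic equation: s² + 5.7s + K_p·9 = 0.
So ω_n = √(9K_p) and 2ζω_n = 5.7, giving ζ = 5.7/(2√(9K_p)).
Setting ζ = 0.47: √(9K_p) = 5.7/(2·0.47) = 6.064, so K_p = 36.77/9 = 4.09.

K_p = 4.09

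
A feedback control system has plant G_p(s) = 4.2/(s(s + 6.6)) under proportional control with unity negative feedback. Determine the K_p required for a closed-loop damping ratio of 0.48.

K_p = 11.3

Closed-loop characteristic equation: s² + 6.6s + K_p·4.2 = 0.
So ω_n = √(4.2K_p) and 2ζω_n = 6.6, giving ζ = 6.6/(2√(4.2K_p)).
Setting ζ = 0.48: √(4.2K_p) = 6.6/(2·0.48) = 6.875, so K_p = 47.27/4.2 = 11.3.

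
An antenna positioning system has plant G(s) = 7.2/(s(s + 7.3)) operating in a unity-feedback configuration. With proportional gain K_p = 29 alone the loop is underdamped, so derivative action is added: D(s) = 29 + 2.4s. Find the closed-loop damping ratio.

Forward path: (29 + 2.4s)·7.2/(s(s+7.3)). The closed-loop characteristic equation is s² + (7.3 + 7.2·2.4)s + 7.2·29 = 0.
That is s² + 24.58s + 208.8 = 0, so ω_n = 14.45 rad/s and ζ = 24.58/(2·14.45) = 0.8505.

ζ = 0.851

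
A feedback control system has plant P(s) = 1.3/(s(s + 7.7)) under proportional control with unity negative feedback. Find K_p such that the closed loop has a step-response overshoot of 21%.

K_p = 57.6

From %OS = 100·exp(−πζ/√(1−ζ²)) = 21%, ζ = −ln(0.21)/√(π²+ln²(0.21)) = 0.4449.
Characteristic equation s² + 7.7s + 1.3K_p = 0 gives ζ = 7.7/(2√(1.3K_p)).
Setting ζ = 0.4449: √(1.3K_p) = 7.7/(2·0.4449) = 8.654, so K_p = 74.89/1.3 = 57.6.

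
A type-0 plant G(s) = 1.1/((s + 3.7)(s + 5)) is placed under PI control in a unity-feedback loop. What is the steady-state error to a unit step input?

0

The PI controller's integrator makes the forward path type 1, so e_ss to a step is zero.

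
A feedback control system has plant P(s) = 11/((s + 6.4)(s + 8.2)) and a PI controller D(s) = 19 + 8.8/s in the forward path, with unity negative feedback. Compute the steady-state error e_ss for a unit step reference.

0

The open loop D(s)P(s) has a pole at the origin (type 1), so the static position error constant is infinite and e_ss = 1/(1+∞) = 0.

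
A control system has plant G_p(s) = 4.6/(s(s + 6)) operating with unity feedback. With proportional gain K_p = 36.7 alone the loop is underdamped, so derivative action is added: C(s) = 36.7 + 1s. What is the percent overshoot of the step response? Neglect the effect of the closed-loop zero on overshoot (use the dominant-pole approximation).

24.6%

Forward path: (36.7 + 1s)·4.6/(s(s+6)). The closed-loop characteristic equation is s² + (6 + 4.6·1)s + 4.6·36.7 = 0.
That is s² + 10.6s + 168.8 = 0, so ω_n = 12.99 rad/s and ζ = 10.6/(2·12.99) = 0.4079.
%OS = 100·exp(−πζ/√(1−ζ²)) = 24.6%.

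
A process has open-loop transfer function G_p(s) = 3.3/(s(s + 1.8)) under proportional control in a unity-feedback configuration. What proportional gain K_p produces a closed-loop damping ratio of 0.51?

K_p = 0.944

Closed-loop characteristic equation: s² + 1.8s + K_p·3.3 = 0.
So ω_n = √(3.3K_p) and 2ζω_n = 1.8, giving ζ = 1.8/(2√(3.3K_p)).
Setting ζ = 0.51: √(3.3K_p) = 1.8/(2·0.51) = 1.765, so K_p = 3.114/3.3 = 0.944.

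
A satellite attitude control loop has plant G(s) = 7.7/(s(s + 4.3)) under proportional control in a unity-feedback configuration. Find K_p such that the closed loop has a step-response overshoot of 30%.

From %OS = 100·exp(−πζ/√(1−ζ²)) = 30%, ζ = −ln(0.3)/√(π²+ln²(0.3)) = 0.3579.
Characteristic equation s² + 4.3s + 7.7K_p = 0 gives ζ = 4.3/(2√(7.7K_p)).
Setting ζ = 0.3579: √(7.7K_p) = 4.3/(2·0.3579) = 6.008, so K_p = 36.1/7.7 = 4.69.

K_p = 4.69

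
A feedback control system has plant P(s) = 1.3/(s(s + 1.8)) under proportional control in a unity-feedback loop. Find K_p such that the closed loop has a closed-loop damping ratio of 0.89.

Closed-loop characteristic equation: s² + 1.8s + K_p·1.3 = 0.
So ω_n = √(1.3K_p) and 2ζω_n = 1.8, giving ζ = 1.8/(2√(1.3K_p)).
Setting ζ = 0.89: √(1.3K_p) = 1.8/(2·0.89) = 1.011, so K_p = 1.023/1.3 = 0.787.

K_p = 0.787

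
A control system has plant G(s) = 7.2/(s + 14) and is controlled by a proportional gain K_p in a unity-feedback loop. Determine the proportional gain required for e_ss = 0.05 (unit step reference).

K_p = 36.9

The loop is type 0, so e_ss(step) = 1/(1 + K_pos) with K_pos = K_p·G(0).
G(0) = 0.5143. Require 1/(1 + K_p·0.5143) = 0.05, so 1 + 0.5143·K_p = 20.
K_p = (20 − 1)/0.5143 = 36.9.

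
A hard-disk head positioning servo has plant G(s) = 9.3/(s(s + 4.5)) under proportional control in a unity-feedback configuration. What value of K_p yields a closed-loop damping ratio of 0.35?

Closed-loop characteristic equation: s² + 4.5s + K_p·9.3 = 0.
So ω_n = √(9.3K_p) and 2ζω_n = 4.5, giving ζ = 4.5/(2√(9.3K_p)).
Setting ζ = 0.35: √(9.3K_p) = 4.5/(2·0.35) = 6.429, so K_p = 41.33/9.3 = 4.44.

K_p = 4.44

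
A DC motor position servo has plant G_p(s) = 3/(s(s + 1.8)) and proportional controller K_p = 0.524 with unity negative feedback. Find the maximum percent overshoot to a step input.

The closed-loop denominator s² + 1.8s + 1.572 gives ω_n = √1.572 = 1.254 and ζ = 1.8/(2ω_n) = 0.7178.
%OS = 100·exp(−πζ/√(1−ζ²)) = 100·exp(−π·0.7178/√0.4847) = 3.92%.

3.92%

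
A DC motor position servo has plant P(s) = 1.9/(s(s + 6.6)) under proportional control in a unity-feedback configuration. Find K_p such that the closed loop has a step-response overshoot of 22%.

From %OS = 100·exp(−πζ/√(1−ζ²)) = 22%, ζ = −ln(0.22)/√(π²+ln²(0.22)) = 0.4342.
Characteristic equation s² + 6.6s + 1.9K_p = 0 gives ζ = 6.6/(2√(1.9K_p)).
Setting ζ = 0.4342: √(1.9K_p) = 6.6/(2·0.4342) = 7.601, so K_p = 57.77/1.9 = 30.4.

K_p = 30.4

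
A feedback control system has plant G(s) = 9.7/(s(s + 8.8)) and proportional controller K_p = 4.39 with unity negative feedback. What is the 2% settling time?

T_s ≈ 0.909 s

From 1 + K_pG(s) = 0: s² + 8.8s + 42.58 = 0 ⇒ ω_n = 6.526, ζ = 0.6743.
2% settling time T_s ≈ 4/(ζω_n) = 4/4.4 = 0.909 s.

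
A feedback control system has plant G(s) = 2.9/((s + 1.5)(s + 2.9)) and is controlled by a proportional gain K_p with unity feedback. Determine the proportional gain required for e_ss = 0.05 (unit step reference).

Steady-state error for a unit step on this type-0 loop is 1/(1 + K_p·G(0)).
G(0) = 0.6667. Require 1/(1 + K_p·0.6667) = 0.05, so 1 + 0.6667·K_p = 20.
K_p = (20 − 1)/0.6667 = 28.5.

K_p = 28.5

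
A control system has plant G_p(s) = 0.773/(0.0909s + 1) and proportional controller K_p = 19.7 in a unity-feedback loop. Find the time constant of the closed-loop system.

Closed loop: T(s) = K_p·G_p/(1+K_p·G_p) = 15.23/(0.0909s + 1 + 15.23), with pole at s = −(1 + 15.23)/0.0909 = −178.5.
Closed-loop time constant τ = 1/178.5 = 0.0056 s.

τ = 0.0056 s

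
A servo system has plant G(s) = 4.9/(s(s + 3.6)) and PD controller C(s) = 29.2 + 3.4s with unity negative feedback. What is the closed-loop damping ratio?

ζ = 0.847

Forward path: (29.2 + 3.4s)·4.9/(s(s+3.6)). The closed-loop characteristic equation is s² + (3.6 + 4.9·3.4)s + 4.9·29.2 = 0.
That is s² + 20.26s + 143.1 = 0, so ω_n = 11.96 rad/s and ζ = 20.26/(2·11.96) = 0.8469.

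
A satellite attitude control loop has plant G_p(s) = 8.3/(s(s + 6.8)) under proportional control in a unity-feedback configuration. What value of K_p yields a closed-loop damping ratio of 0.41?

K_p = 8.29

Closed-loop characteristic equation: s² + 6.8s + K_p·8.3 = 0.
So ω_n = √(8.3K_p) and 2ζω_n = 6.8, giving ζ = 6.8/(2√(8.3K_p)).
Setting ζ = 0.41: √(8.3K_p) = 6.8/(2·0.41) = 8.293, so K_p = 68.77/8.3 = 8.29.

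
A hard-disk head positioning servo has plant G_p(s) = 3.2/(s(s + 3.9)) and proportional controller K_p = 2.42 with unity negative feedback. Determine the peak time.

Closed-loop characteristic equation: s² + 3.9s + 7.744 = 0, so ω_n = 2.783 rad/s and ζ = 3.9/(2·2.783) = 0.7007.
Damped frequency ω_d = ω_n√(1−ζ²) = 1.985 rad/s, so peak time T_p = π/ω_d = 1.58 s.

T_p = 1.58 s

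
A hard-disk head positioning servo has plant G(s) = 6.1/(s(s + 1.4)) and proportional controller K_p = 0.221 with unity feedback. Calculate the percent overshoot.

Closed-loop characteristic equation: s² + 1.4s + 1.348 = 0, so ω_n = 1.161 rad/s and ζ = 1.4/(2·1.161) = 0.6029.
%OS = 100·exp(−πζ/√(1−ζ²)) = 100·exp(−π·0.6029/√0.6365) = 9.31%.

9.31%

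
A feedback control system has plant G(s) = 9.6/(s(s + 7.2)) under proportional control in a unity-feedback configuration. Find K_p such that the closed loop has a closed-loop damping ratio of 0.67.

Closed-loop characteristic equation: s² + 7.2s + K_p·9.6 = 0.
So ω_n = √(9.6K_p) and 2ζω_n = 7.2, giving ζ = 7.2/(2√(9.6K_p)).
Setting ζ = 0.67: √(9.6K_p) = 7.2/(2·0.67) = 5.373, so K_p = 28.87/9.6 = 3.01.

K_p = 3.01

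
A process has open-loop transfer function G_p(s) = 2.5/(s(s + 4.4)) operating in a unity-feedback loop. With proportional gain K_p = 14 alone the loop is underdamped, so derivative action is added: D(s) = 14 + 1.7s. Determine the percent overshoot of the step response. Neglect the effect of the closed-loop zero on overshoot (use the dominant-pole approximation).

Forward path: (14 + 1.7s)·2.5/(s(s+4.4)). The closed-loop characteristic equation is s² + (4.4 + 2.5·1.7)s + 2.5·14 = 0.
That is s² + 8.65s + 35 = 0, so ω_n = 5.916 rad/s and ζ = 8.65/(2·5.916) = 0.7311.
%OS = 100·exp(−πζ/√(1−ζ²)) = 3.45%.

3.45%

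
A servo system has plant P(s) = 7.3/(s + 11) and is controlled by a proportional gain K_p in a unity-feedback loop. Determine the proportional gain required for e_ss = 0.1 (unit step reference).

Steady-state error for a unit step on this type-0 loop is 1/(1 + K_p·P(0)).
P(0) = 0.6636. Require 1/(1 + K_p·0.6636) = 0.1, so 1 + 0.6636·K_p = 10.
K_p = (10 − 1)/0.6636 = 13.6.

K_p = 13.6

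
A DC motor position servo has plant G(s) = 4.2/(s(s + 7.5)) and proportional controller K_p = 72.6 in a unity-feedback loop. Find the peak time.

T_p = 0.184 s

Closed-loop characteristic equation: s² + 7.5s + 304.9 = 0, so ω_n = 17.46 rad/s and ζ = 7.5/(2·17.46) = 0.2148.
Damped frequency ω_d = ω_n√(1−ζ²) = 17.05 rad/s, so peak time T_p = π/ω_d = 0.184 s.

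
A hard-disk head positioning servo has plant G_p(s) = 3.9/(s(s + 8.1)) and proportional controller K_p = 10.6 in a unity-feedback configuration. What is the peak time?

T_p = 0.629 s

From 1 + K_pG_p(s) = 0: s² + 8.1s + 41.34 = 0 ⇒ ω_n = 6.43, ζ = 0.6299.
Damped frequency ω_d = ω_n√(1−ζ²) = 4.994 rad/s, so peak time T_p = π/ω_d = 0.629 s.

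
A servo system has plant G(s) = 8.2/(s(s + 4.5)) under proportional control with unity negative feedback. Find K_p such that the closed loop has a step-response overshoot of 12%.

K_p = 1.97

From %OS = 100·exp(−πζ/√(1−ζ²)) = 12%, ζ = −ln(0.12)/√(π²+ln²(0.12)) = 0.5594.
Characteristic equation s² + 4.5s + 8.2K_p = 0 gives ζ = 4.5/(2√(8.2K_p)).
Setting ζ = 0.5594: √(8.2K_p) = 4.5/(2·0.5594) = 4.022, so K_p = 16.18/8.2 = 1.97.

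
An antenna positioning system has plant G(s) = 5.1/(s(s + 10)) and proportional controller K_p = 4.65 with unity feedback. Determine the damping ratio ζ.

With unity feedback the closed-loop characteristic equation is s² + 10s + 4.65·5.1 = s² + 10s + 23.71 = 0.
So ω_n² = 23.71 ⇒ ω_n = 4.87 rad/s, and ζ = 10/(2ω_n) = 1.03.

ζ = 1.03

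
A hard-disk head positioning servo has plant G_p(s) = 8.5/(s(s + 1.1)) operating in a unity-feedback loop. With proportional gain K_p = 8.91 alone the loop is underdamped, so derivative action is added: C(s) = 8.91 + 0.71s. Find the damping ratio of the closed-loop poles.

Forward path: (8.91 + 0.71s)·8.5/(s(s+1.1)). The closed-loop characteristic equation is s² + (1.1 + 8.5·0.71)s + 8.5·8.91 = 0.
That is s² + 7.135s + 75.73 = 0, so ω_n = 8.703 rad/s and ζ = 7.135/(2·8.703) = 0.4099.

ζ = 0.41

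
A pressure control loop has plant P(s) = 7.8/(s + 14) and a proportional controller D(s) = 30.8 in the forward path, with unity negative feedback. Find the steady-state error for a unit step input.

0.0551

The loop is type 0. Static position error constant K_pos = D(0)·P(0) = 30.8·0.5571 = 17.16.
Steady-state error to a unit step: e_ss = 1/(1+K_pos) = 1/18.16 = 0.0551.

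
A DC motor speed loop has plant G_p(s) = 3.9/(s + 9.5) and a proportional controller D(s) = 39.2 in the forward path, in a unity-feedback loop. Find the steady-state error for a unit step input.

0.0585

The loop is type 0. Static position error constant K_pos = D(0)·G_p(0) = 39.2·0.4105 = 16.09.
Steady-state error to a unit step: e_ss = 1/(1+K_pos) = 1/17.09 = 0.0585.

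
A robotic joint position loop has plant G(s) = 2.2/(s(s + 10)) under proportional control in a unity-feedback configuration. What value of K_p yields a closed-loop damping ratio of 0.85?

Closed-loop characteristic equation: s² + 10s + K_p·2.2 = 0.
So ω_n = √(2.2K_p) and 2ζω_n = 10, giving ζ = 10/(2√(2.2K_p)).
Setting ζ = 0.85: √(2.2K_p) = 10/(2·0.85) = 5.882, so K_p = 34.6/2.2 = 15.7.

K_p = 15.7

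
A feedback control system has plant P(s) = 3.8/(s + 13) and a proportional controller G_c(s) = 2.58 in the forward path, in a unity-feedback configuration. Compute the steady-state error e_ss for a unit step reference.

The loop is type 0. Static position error constant K_pos = G_c(0)·P(0) = 2.58·0.2923 = 0.7542.
Steady-state error to a unit step: e_ss = 1/(1+K_pos) = 1/1.754 = 0.57.

0.57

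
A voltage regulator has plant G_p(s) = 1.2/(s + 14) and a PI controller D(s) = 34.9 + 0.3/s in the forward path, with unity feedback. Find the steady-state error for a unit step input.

The open loop D(s)G_p(s) has a pole at the origin (type 1), so the static position error constant is infinite and e_ss = 1/(1+∞) = 0.

0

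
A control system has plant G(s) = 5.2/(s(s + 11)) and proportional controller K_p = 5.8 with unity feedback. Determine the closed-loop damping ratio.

With unity feedback the closed-loop characteristic equation is s² + 11s + 5.8·5.2 = s² + 11s + 30.16 = 0.
Matching s² + 2ζω_n s + ω_n²: ω_n = √30.16 = 5.492 rad/s and 2ζω_n = 11, so ζ = 11/(2·5.492) = 1.

ζ = 1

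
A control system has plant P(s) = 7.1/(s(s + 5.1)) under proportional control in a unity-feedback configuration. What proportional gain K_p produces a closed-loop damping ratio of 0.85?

K_p = 1.27

Closed-loop characteristic equation: s² + 5.1s + K_p·7.1 = 0.
So ω_n = √(7.1K_p) and 2ζω_n = 5.1, giving ζ = 5.1/(2√(7.1K_p)).
Setting ζ = 0.85: √(7.1K_p) = 5.1/(2·0.85) = 3, so K_p = 9/7.1 = 1.27.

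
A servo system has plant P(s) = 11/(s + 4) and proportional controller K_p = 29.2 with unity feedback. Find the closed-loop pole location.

s = -325.2

Closed-loop transfer function: T(s) = K_p·P(s)/(1 + K_p·P(s)) = 321.2/(s + 4 + 321.2) = 321.2/(s + 325.2).
The closed-loop pole is at s = −325.2.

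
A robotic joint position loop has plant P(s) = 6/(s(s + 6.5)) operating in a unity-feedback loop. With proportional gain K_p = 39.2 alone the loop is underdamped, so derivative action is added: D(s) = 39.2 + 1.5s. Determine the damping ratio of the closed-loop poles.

ζ = 0.505

Forward path: (39.2 + 1.5s)·6/(s(s+6.5)). The closed-loop characteristic equation is s² + (6.5 + 6·1.5)s + 6·39.2 = 0.
That is s² + 15.5s + 235.2 = 0, so ω_n = 15.34 rad/s and ζ = 15.5/(2·15.34) = 0.5053.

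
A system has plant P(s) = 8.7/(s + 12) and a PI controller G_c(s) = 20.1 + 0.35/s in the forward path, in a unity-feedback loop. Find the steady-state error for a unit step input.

0

The open loop G_c(s)P(s) has a pole at the origin (type 1), so the static position error constant is infinite and e_ss = 1/(1+∞) = 0.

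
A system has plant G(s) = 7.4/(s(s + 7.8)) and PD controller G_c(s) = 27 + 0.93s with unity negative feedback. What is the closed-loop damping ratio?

ζ = 0.519

Forward path: (27 + 0.93s)·7.4/(s(s+7.8)). The closed-loop characteristic equation is s² + (7.8 + 7.4·0.93)s + 7.4·27 = 0.
That is s² + 14.68s + 199.8 = 0, so ω_n = 14.14 rad/s and ζ = 14.68/(2·14.14) = 0.5193.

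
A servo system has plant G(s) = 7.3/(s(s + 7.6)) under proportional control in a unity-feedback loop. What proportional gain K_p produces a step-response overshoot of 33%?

K_p = 17.9

From %OS = 100·exp(−πζ/√(1−ζ²)) = 33%, ζ = −ln(0.33)/√(π²+ln²(0.33)) = 0.3328.
Characteristic equation s² + 7.6s + 7.3K_p = 0 gives ζ = 7.6/(2√(7.3K_p)).
Setting ζ = 0.3328: √(7.3K_p) = 7.6/(2·0.3328) = 11.42, so K_p = 130.4/7.3 = 17.9.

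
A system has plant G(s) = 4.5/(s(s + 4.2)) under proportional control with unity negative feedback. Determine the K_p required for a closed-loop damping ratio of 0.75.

K_p = 1.74

Closed-loop characteristic equation: s² + 4.2s + K_p·4.5 = 0.
So ω_n = √(4.5K_p) and 2ζω_n = 4.2, giving ζ = 4.2/(2√(4.5K_p)).
Setting ζ = 0.75: √(4.5K_p) = 4.2/(2·0.75) = 2.8, so K_p = 7.84/4.5 = 1.74.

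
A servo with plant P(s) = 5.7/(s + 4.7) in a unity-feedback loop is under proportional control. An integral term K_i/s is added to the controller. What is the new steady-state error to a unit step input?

The integrator makes K_pos = lim_{s→0} C(s)G(s) infinite, so e_ss = 1/(1+K_pos) = 0.

0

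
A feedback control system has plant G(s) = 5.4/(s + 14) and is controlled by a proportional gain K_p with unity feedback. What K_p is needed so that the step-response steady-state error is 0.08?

K_p = 29.8

The loop is type 0, so e_ss(step) = 1/(1 + K_pos) with K_pos = K_p·G(0).
G(0) = 0.3857. Require 1/(1 + K_p·0.3857) = 0.08, so 1 + 0.3857·K_p = 12.5.
K_p = (12.5 − 1)/0.3857 = 29.8.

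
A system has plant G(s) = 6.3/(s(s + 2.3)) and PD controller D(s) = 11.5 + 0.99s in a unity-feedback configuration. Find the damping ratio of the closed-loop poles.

ζ = 0.501

Forward path: (11.5 + 0.99s)·6.3/(s(s+2.3)). The closed-loop characteristic equation is s² + (2.3 + 6.3·0.99)s + 6.3·11.5 = 0.
That is s² + 8.537s + 72.45 = 0, so ω_n = 8.512 rad/s and ζ = 8.537/(2·8.512) = 0.5015.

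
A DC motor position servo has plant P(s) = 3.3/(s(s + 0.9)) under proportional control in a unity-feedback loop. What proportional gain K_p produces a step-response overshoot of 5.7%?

From %OS = 100·exp(−πζ/√(1−ζ²)) = 5.7%, ζ = −ln(0.057)/√(π²+ln²(0.057)) = 0.6738.
Characteristic equation s² + 0.9s + 3.3K_p = 0 gives ζ = 0.9/(2√(3.3K_p)).
Setting ζ = 0.6738: √(3.3K_p) = 0.9/(2·0.6738) = 0.6679, so K_p = 0.446/3.3 = 0.135.

K_p = 0.135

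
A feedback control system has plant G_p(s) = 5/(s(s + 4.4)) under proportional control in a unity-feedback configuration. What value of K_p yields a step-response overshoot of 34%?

K_p = 9.18

From %OS = 100·exp(−πζ/√(1−ζ²)) = 34%, ζ = −ln(0.34)/√(π²+ln²(0.34)) = 0.3248.
Characteristic equation s² + 4.4s + 5K_p = 0 gives ζ = 4.4/(2√(5K_p)).
Setting ζ = 0.3248: √(5K_p) = 4.4/(2·0.3248) = 6.774, so K_p = 45.88/5 = 9.18.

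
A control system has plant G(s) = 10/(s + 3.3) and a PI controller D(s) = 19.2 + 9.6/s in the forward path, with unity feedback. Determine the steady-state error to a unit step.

0

The open loop D(s)G(s) has a pole at the origin (type 1), so the static position error constant is infinite and e_ss = 1/(1+∞) = 0.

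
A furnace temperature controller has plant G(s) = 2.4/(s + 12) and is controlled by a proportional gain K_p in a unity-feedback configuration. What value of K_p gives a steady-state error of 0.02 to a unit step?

Steady-state error for a unit step on this type-0 loop is 1/(1 + K_p·G(0)).
G(0) = 0.2. Require 1/(1 + K_p·0.2) = 0.02, so 1 + 0.2·K_p = 50.
K_p = (50 − 1)/0.2 = 245.

K_p = 245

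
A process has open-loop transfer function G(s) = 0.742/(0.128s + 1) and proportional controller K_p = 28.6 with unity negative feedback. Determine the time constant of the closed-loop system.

τ = 0.00576 s

Closed loop: T(s) = K_p·G/(1+K_p·G) = 21.22/(0.128s + 1 + 21.22), with pole at s = −(1 + 21.22)/0.128 = −173.6.
Closed-loop time constant τ = 1/173.6 = 0.00576 s.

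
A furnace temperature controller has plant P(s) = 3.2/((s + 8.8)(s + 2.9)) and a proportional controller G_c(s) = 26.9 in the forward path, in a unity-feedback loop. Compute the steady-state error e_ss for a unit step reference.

0.229

The loop is type 0. Static position error constant K_pos = G_c(0)·P(0) = 26.9·0.1254 = 3.373.
Steady-state error to a unit step: e_ss = 1/(1+K_pos) = 1/4.373 = 0.229.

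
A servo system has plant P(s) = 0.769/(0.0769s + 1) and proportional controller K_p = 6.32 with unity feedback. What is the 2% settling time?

Closed loop: T(s) = K_p·P/(1+K_p·P) = 4.86/(0.0769s + 1 + 4.86), with pole at s = −(1 + 4.86)/0.0769 = −76.2.
τ = 1/76.2 = 0.01312 s, so 2% settling time ≈ 4τ = 0.0525 s.

T_s ≈ 0.0525 s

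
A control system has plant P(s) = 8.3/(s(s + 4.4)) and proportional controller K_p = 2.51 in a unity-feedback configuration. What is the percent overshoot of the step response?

The closed-loop denominator s² + 4.4s + 20.83 gives ω_n = √20.83 = 4.564 and ζ = 4.4/(2ω_n) = 0.482.
%OS = 100·exp(−πζ/√(1−ζ²)) = 100·exp(−π·0.482/√0.7677) = 17.8%.

17.8%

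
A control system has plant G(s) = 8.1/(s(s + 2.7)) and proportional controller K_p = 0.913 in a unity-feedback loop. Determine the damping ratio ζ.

With unity feedback the closed-loop characteristic equation is s² + 2.7s + 0.913·8.1 = s² + 2.7s + 7.395 = 0.
Matching s² + 2ζω_n s + ω_n²: ω_n = √7.395 = 2.719 rad/s and 2ζω_n = 2.7, so ζ = 2.7/(2·2.719) = 0.496.

ζ = 0.496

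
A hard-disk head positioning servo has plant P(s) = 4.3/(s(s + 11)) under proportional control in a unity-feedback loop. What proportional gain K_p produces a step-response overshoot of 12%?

K_p = 22.5

From %OS = 100·exp(−πζ/√(1−ζ²)) = 12%, ζ = −ln(0.12)/√(π²+ln²(0.12)) = 0.5594.
Characteristic equation s² + 11s + 4.3K_p = 0 gives ζ = 11/(2√(4.3K_p)).
Setting ζ = 0.5594: √(4.3K_p) = 11/(2·0.5594) = 9.832, so K_p = 96.66/4.3 = 22.5.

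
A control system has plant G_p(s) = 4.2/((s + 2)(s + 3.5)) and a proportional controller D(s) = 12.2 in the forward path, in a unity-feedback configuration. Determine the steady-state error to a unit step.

The loop is type 0. Static position error constant K_pos = D(0)·G_p(0) = 12.2·0.6 = 7.32.
Steady-state error to a unit step: e_ss = 1/(1+K_pos) = 1/8.32 = 0.12.

0.12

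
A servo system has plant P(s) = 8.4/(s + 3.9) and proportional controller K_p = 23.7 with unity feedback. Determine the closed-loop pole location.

Closed-loop transfer function: T(s) = K_p·P(s)/(1 + K_p·P(s)) = 199.1/(s + 3.9 + 199.1) = 199.1/(s + 203).
The closed-loop pole is at s = −203.

s = -203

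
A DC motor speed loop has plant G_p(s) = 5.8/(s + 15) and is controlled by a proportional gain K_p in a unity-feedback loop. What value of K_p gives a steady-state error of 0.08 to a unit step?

Steady-state error for a unit step on this type-0 loop is 1/(1 + K_p·G_p(0)).
G_p(0) = 0.3867. Require 1/(1 + K_p·0.3867) = 0.08, so 1 + 0.3867·K_p = 12.5.
K_p = (12.5 − 1)/0.3867 = 29.7.

K_p = 29.7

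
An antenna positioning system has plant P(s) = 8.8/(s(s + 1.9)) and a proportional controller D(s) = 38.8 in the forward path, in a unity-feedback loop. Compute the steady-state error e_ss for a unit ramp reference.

The loop has one pole at the origin (type 1). Velocity error constant K_v = lim_{s→0} s·D(s)P(s) = 38.8·8.8/1.9 = 179.7.
Steady-state error to a unit ramp: e_ss = 1/K_v = 0.00556.

0.00556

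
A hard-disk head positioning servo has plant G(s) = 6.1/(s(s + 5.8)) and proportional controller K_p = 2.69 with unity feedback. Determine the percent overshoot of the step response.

Closed-loop characteristic equation: s² + 5.8s + 16.41 = 0, so ω_n = 4.051 rad/s and ζ = 5.8/(2·4.051) = 0.7159.
%OS = 100·exp(−πζ/√(1−ζ²)) = 100·exp(−π·0.7159/√0.4875) = 3.99%.

3.99%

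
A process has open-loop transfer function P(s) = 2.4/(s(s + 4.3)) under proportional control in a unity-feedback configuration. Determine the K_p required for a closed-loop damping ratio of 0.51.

K_p = 7.41

Closed-loop characteristic equation: s² + 4.3s + K_p·2.4 = 0.
So ω_n = √(2.4K_p) and 2ζω_n = 4.3, giving ζ = 4.3/(2√(2.4K_p)).
Setting ζ = 0.51: √(2.4K_p) = 4.3/(2·0.51) = 4.216, so K_p = 17.77/2.4 = 7.41.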